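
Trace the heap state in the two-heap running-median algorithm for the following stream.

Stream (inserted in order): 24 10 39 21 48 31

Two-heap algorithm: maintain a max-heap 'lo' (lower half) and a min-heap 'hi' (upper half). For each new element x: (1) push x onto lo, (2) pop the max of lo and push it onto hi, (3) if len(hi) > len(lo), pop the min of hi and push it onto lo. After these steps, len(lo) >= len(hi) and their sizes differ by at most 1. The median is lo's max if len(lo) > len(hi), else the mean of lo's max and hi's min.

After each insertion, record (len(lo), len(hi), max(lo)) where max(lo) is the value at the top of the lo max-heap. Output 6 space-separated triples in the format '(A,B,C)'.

Step 1: insert 24 -> lo=[24] hi=[] -> (len(lo)=1, len(hi)=0, max(lo)=24)
Step 2: insert 10 -> lo=[10] hi=[24] -> (len(lo)=1, len(hi)=1, max(lo)=10)
Step 3: insert 39 -> lo=[10, 24] hi=[39] -> (len(lo)=2, len(hi)=1, max(lo)=24)
Step 4: insert 21 -> lo=[10, 21] hi=[24, 39] -> (len(lo)=2, len(hi)=2, max(lo)=21)
Step 5: insert 48 -> lo=[10, 21, 24] hi=[39, 48] -> (len(lo)=3, len(hi)=2, max(lo)=24)
Step 6: insert 31 -> lo=[10, 21, 24] hi=[31, 39, 48] -> (len(lo)=3, len(hi)=3, max(lo)=24)

Answer: (1,0,24) (1,1,10) (2,1,24) (2,2,21) (3,2,24) (3,3,24)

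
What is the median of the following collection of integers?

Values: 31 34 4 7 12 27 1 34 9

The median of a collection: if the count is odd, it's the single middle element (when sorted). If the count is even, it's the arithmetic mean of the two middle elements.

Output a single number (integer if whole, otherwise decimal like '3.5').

Step 1: insert 31 -> lo=[31] (size 1, max 31) hi=[] (size 0) -> median=31
Step 2: insert 34 -> lo=[31] (size 1, max 31) hi=[34] (size 1, min 34) -> median=32.5
Step 3: insert 4 -> lo=[4, 31] (size 2, max 31) hi=[34] (size 1, min 34) -> median=31
Step 4: insert 7 -> lo=[4, 7] (size 2, max 7) hi=[31, 34] (size 2, min 31) -> median=19
Step 5: insert 12 -> lo=[4, 7, 12] (size 3, max 12) hi=[31, 34] (size 2, min 31) -> median=12
Step 6: insert 27 -> lo=[4, 7, 12] (size 3, max 12) hi=[27, 31, 34] (size 3, min 27) -> median=19.5
Step 7: insert 1 -> lo=[1, 4, 7, 12] (size 4, max 12) hi=[27, 31, 34] (size 3, min 27) -> median=12
Step 8: insert 34 -> lo=[1, 4, 7, 12] (size 4, max 12) hi=[27, 31, 34, 34] (size 4, min 27) -> median=19.5
Step 9: insert 9 -> lo=[1, 4, 7, 9, 12] (size 5, max 12) hi=[27, 31, 34, 34] (size 4, min 27) -> median=12

Answer: 12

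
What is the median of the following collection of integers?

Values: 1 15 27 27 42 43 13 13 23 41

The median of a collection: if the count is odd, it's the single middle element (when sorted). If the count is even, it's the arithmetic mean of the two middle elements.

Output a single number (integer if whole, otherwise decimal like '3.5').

Answer: 25

Derivation:
Step 1: insert 1 -> lo=[1] (size 1, max 1) hi=[] (size 0) -> median=1
Step 2: insert 15 -> lo=[1] (size 1, max 1) hi=[15] (size 1, min 15) -> median=8
Step 3: insert 27 -> lo=[1, 15] (size 2, max 15) hi=[27] (size 1, min 27) -> median=15
Step 4: insert 27 -> lo=[1, 15] (size 2, max 15) hi=[27, 27] (size 2, min 27) -> median=21
Step 5: insert 42 -> lo=[1, 15, 27] (size 3, max 27) hi=[27, 42] (size 2, min 27) -> median=27
Step 6: insert 43 -> lo=[1, 15, 27] (size 3, max 27) hi=[27, 42, 43] (size 3, min 27) -> median=27
Step 7: insert 13 -> lo=[1, 13, 15, 27] (size 4, max 27) hi=[27, 42, 43] (size 3, min 27) -> median=27
Step 8: insert 13 -> lo=[1, 13, 13, 15] (size 4, max 15) hi=[27, 27, 42, 43] (size 4, min 27) -> median=21
Step 9: insert 23 -> lo=[1, 13, 13, 15, 23] (size 5, max 23) hi=[27, 27, 42, 43] (size 4, min 27) -> median=23
Step 10: insert 41 -> lo=[1, 13, 13, 15, 23] (size 5, max 23) hi=[27, 27, 41, 42, 43] (size 5, min 27) -> median=25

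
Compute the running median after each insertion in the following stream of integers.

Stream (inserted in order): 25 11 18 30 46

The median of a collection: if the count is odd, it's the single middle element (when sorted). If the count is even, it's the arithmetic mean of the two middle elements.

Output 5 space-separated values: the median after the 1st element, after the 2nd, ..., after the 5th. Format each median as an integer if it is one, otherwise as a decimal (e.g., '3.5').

Answer: 25 18 18 21.5 25

Derivation:
Step 1: insert 25 -> lo=[25] (size 1, max 25) hi=[] (size 0) -> median=25
Step 2: insert 11 -> lo=[11] (size 1, max 11) hi=[25] (size 1, min 25) -> median=18
Step 3: insert 18 -> lo=[11, 18] (size 2, max 18) hi=[25] (size 1, min 25) -> median=18
Step 4: insert 30 -> lo=[11, 18] (size 2, max 18) hi=[25, 30] (size 2, min 25) -> median=21.5
Step 5: insert 46 -> lo=[11, 18, 25] (size 3, max 25) hi=[30, 46] (size 2, min 30) -> median=25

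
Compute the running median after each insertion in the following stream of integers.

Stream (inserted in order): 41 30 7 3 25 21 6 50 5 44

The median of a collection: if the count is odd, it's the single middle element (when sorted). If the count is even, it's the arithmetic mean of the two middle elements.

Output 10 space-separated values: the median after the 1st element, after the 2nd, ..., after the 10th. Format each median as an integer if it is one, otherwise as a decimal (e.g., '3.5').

Step 1: insert 41 -> lo=[41] (size 1, max 41) hi=[] (size 0) -> median=41
Step 2: insert 30 -> lo=[30] (size 1, max 30) hi=[41] (size 1, min 41) -> median=35.5
Step 3: insert 7 -> lo=[7, 30] (size 2, max 30) hi=[41] (size 1, min 41) -> median=30
Step 4: insert 3 -> lo=[3, 7] (size 2, max 7) hi=[30, 41] (size 2, min 30) -> median=18.5
Step 5: insert 25 -> lo=[3, 7, 25] (size 3, max 25) hi=[30, 41] (size 2, min 30) -> median=25
Step 6: insert 21 -> lo=[3, 7, 21] (size 3, max 21) hi=[25, 30, 41] (size 3, min 25) -> median=23
Step 7: insert 6 -> lo=[3, 6, 7, 21] (size 4, max 21) hi=[25, 30, 41] (size 3, min 25) -> median=21
Step 8: insert 50 -> lo=[3, 6, 7, 21] (size 4, max 21) hi=[25, 30, 41, 50] (size 4, min 25) -> median=23
Step 9: insert 5 -> lo=[3, 5, 6, 7, 21] (size 5, max 21) hi=[25, 30, 41, 50] (size 4, min 25) -> median=21
Step 10: insert 44 -> lo=[3, 5, 6, 7, 21] (size 5, max 21) hi=[25, 30, 41, 44, 50] (size 5, min 25) -> median=23

Answer: 41 35.5 30 18.5 25 23 21 23 21 23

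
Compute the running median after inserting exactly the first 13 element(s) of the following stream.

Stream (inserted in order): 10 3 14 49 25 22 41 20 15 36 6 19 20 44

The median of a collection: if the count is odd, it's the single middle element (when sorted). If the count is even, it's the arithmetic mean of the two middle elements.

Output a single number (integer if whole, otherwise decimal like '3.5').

Step 1: insert 10 -> lo=[10] (size 1, max 10) hi=[] (size 0) -> median=10
Step 2: insert 3 -> lo=[3] (size 1, max 3) hi=[10] (size 1, min 10) -> median=6.5
Step 3: insert 14 -> lo=[3, 10] (size 2, max 10) hi=[14] (size 1, min 14) -> median=10
Step 4: insert 49 -> lo=[3, 10] (size 2, max 10) hi=[14, 49] (size 2, min 14) -> median=12
Step 5: insert 25 -> lo=[3, 10, 14] (size 3, max 14) hi=[25, 49] (size 2, min 25) -> median=14
Step 6: insert 22 -> lo=[3, 10, 14] (size 3, max 14) hi=[22, 25, 49] (size 3, min 22) -> median=18
Step 7: insert 41 -> lo=[3, 10, 14, 22] (size 4, max 22) hi=[25, 41, 49] (size 3, min 25) -> median=22
Step 8: insert 20 -> lo=[3, 10, 14, 20] (size 4, max 20) hi=[22, 25, 41, 49] (size 4, min 22) -> median=21
Step 9: insert 15 -> lo=[3, 10, 14, 15, 20] (size 5, max 20) hi=[22, 25, 41, 49] (size 4, min 22) -> median=20
Step 10: insert 36 -> lo=[3, 10, 14, 15, 20] (size 5, max 20) hi=[22, 25, 36, 41, 49] (size 5, min 22) -> median=21
Step 11: insert 6 -> lo=[3, 6, 10, 14, 15, 20] (size 6, max 20) hi=[22, 25, 36, 41, 49] (size 5, min 22) -> median=20
Step 12: insert 19 -> lo=[3, 6, 10, 14, 15, 19] (size 6, max 19) hi=[20, 22, 25, 36, 41, 49] (size 6, min 20) -> median=19.5
Step 13: insert 20 -> lo=[3, 6, 10, 14, 15, 19, 20] (size 7, max 20) hi=[20, 22, 25, 36, 41, 49] (size 6, min 20) -> median=20

Answer: 20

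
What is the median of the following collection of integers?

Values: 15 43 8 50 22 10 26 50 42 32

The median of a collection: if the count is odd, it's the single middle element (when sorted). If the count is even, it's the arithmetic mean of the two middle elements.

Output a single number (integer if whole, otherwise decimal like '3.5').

Step 1: insert 15 -> lo=[15] (size 1, max 15) hi=[] (size 0) -> median=15
Step 2: insert 43 -> lo=[15] (size 1, max 15) hi=[43] (size 1, min 43) -> median=29
Step 3: insert 8 -> lo=[8, 15] (size 2, max 15) hi=[43] (size 1, min 43) -> median=15
Step 4: insert 50 -> lo=[8, 15] (size 2, max 15) hi=[43, 50] (size 2, min 43) -> median=29
Step 5: insert 22 -> lo=[8, 15, 22] (size 3, max 22) hi=[43, 50] (size 2, min 43) -> median=22
Step 6: insert 10 -> lo=[8, 10, 15] (size 3, max 15) hi=[22, 43, 50] (size 3, min 22) -> median=18.5
Step 7: insert 26 -> lo=[8, 10, 15, 22] (size 4, max 22) hi=[26, 43, 50] (size 3, min 26) -> median=22
Step 8: insert 50 -> lo=[8, 10, 15, 22] (size 4, max 22) hi=[26, 43, 50, 50] (size 4, min 26) -> median=24
Step 9: insert 42 -> lo=[8, 10, 15, 22, 26] (size 5, max 26) hi=[42, 43, 50, 50] (size 4, min 42) -> median=26
Step 10: insert 32 -> lo=[8, 10, 15, 22, 26] (size 5, max 26) hi=[32, 42, 43, 50, 50] (size 5, min 32) -> median=29

Answer: 29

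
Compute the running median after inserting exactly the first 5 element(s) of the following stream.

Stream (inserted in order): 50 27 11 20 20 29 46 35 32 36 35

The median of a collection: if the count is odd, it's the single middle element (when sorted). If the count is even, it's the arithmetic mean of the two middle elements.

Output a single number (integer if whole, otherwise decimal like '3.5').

Answer: 20

Derivation:
Step 1: insert 50 -> lo=[50] (size 1, max 50) hi=[] (size 0) -> median=50
Step 2: insert 27 -> lo=[27] (size 1, max 27) hi=[50] (size 1, min 50) -> median=38.5
Step 3: insert 11 -> lo=[11, 27] (size 2, max 27) hi=[50] (size 1, min 50) -> median=27
Step 4: insert 20 -> lo=[11, 20] (size 2, max 20) hi=[27, 50] (size 2, min 27) -> median=23.5
Step 5: insert 20 -> lo=[11, 20, 20] (size 3, max 20) hi=[27, 50] (size 2, min 27) -> median=20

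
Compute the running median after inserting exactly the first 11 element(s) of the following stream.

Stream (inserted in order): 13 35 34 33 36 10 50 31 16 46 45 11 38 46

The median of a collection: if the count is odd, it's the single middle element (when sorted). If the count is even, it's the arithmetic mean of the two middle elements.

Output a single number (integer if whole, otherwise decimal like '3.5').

Step 1: insert 13 -> lo=[13] (size 1, max 13) hi=[] (size 0) -> median=13
Step 2: insert 35 -> lo=[13] (size 1, max 13) hi=[35] (size 1, min 35) -> median=24
Step 3: insert 34 -> lo=[13, 34] (size 2, max 34) hi=[35] (size 1, min 35) -> median=34
Step 4: insert 33 -> lo=[13, 33] (size 2, max 33) hi=[34, 35] (size 2, min 34) -> median=33.5
Step 5: insert 36 -> lo=[13, 33, 34] (size 3, max 34) hi=[35, 36] (size 2, min 35) -> median=34
Step 6: insert 10 -> lo=[10, 13, 33] (size 3, max 33) hi=[34, 35, 36] (size 3, min 34) -> median=33.5
Step 7: insert 50 -> lo=[10, 13, 33, 34] (size 4, max 34) hi=[35, 36, 50] (size 3, min 35) -> median=34
Step 8: insert 31 -> lo=[10, 13, 31, 33] (size 4, max 33) hi=[34, 35, 36, 50] (size 4, min 34) -> median=33.5
Step 9: insert 16 -> lo=[10, 13, 16, 31, 33] (size 5, max 33) hi=[34, 35, 36, 50] (size 4, min 34) -> median=33
Step 10: insert 46 -> lo=[10, 13, 16, 31, 33] (size 5, max 33) hi=[34, 35, 36, 46, 50] (size 5, min 34) -> median=33.5
Step 11: insert 45 -> lo=[10, 13, 16, 31, 33, 34] (size 6, max 34) hi=[35, 36, 45, 46, 50] (size 5, min 35) -> median=34

Answer: 34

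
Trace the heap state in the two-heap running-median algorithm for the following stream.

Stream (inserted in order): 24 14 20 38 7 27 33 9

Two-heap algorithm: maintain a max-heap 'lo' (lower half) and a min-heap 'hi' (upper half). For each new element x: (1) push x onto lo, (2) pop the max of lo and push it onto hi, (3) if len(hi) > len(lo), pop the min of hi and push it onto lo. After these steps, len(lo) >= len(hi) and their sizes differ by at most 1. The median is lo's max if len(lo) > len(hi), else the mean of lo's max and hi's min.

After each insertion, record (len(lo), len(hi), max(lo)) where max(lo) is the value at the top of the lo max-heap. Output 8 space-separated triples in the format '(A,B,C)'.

Answer: (1,0,24) (1,1,14) (2,1,20) (2,2,20) (3,2,20) (3,3,20) (4,3,24) (4,4,20)

Derivation:
Step 1: insert 24 -> lo=[24] hi=[] -> (len(lo)=1, len(hi)=0, max(lo)=24)
Step 2: insert 14 -> lo=[14] hi=[24] -> (len(lo)=1, len(hi)=1, max(lo)=14)
Step 3: insert 20 -> lo=[14, 20] hi=[24] -> (len(lo)=2, len(hi)=1, max(lo)=20)
Step 4: insert 38 -> lo=[14, 20] hi=[24, 38] -> (len(lo)=2, len(hi)=2, max(lo)=20)
Step 5: insert 7 -> lo=[7, 14, 20] hi=[24, 38] -> (len(lo)=3, len(hi)=2, max(lo)=20)
Step 6: insert 27 -> lo=[7, 14, 20] hi=[24, 27, 38] -> (len(lo)=3, len(hi)=3, max(lo)=20)
Step 7: insert 33 -> lo=[7, 14, 20, 24] hi=[27, 33, 38] -> (len(lo)=4, len(hi)=3, max(lo)=24)
Step 8: insert 9 -> lo=[7, 9, 14, 20] hi=[24, 27, 33, 38] -> (len(lo)=4, len(hi)=4, max(lo)=20)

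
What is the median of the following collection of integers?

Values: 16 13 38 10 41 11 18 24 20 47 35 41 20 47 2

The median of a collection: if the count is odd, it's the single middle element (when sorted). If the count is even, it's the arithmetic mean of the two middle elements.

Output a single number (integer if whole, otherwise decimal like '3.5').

Answer: 20

Derivation:
Step 1: insert 16 -> lo=[16] (size 1, max 16) hi=[] (size 0) -> median=16
Step 2: insert 13 -> lo=[13] (size 1, max 13) hi=[16] (size 1, min 16) -> median=14.5
Step 3: insert 38 -> lo=[13, 16] (size 2, max 16) hi=[38] (size 1, min 38) -> median=16
Step 4: insert 10 -> lo=[10, 13] (size 2, max 13) hi=[16, 38] (size 2, min 16) -> median=14.5
Step 5: insert 41 -> lo=[10, 13, 16] (size 3, max 16) hi=[38, 41] (size 2, min 38) -> median=16
Step 6: insert 11 -> lo=[10, 11, 13] (size 3, max 13) hi=[16, 38, 41] (size 3, min 16) -> median=14.5
Step 7: insert 18 -> lo=[10, 11, 13, 16] (size 4, max 16) hi=[18, 38, 41] (size 3, min 18) -> median=16
Step 8: insert 24 -> lo=[10, 11, 13, 16] (size 4, max 16) hi=[18, 24, 38, 41] (size 4, min 18) -> median=17
Step 9: insert 20 -> lo=[10, 11, 13, 16, 18] (size 5, max 18) hi=[20, 24, 38, 41] (size 4, min 20) -> median=18
Step 10: insert 47 -> lo=[10, 11, 13, 16, 18] (size 5, max 18) hi=[20, 24, 38, 41, 47] (size 5, min 20) -> median=19
Step 11: insert 35 -> lo=[10, 11, 13, 16, 18, 20] (size 6, max 20) hi=[24, 35, 38, 41, 47] (size 5, min 24) -> median=20
Step 12: insert 41 -> lo=[10, 11, 13, 16, 18, 20] (size 6, max 20) hi=[24, 35, 38, 41, 41, 47] (size 6, min 24) -> median=22
Step 13: insert 20 -> lo=[10, 11, 13, 16, 18, 20, 20] (size 7, max 20) hi=[24, 35, 38, 41, 41, 47] (size 6, min 24) -> median=20
Step 14: insert 47 -> lo=[10, 11, 13, 16, 18, 20, 20] (size 7, max 20) hi=[24, 35, 38, 41, 41, 47, 47] (size 7, min 24) -> median=22
Step 15: insert 2 -> lo=[2, 10, 11, 13, 16, 18, 20, 20] (size 8, max 20) hi=[24, 35, 38, 41, 41, 47, 47] (size 7, min 24) -> median=20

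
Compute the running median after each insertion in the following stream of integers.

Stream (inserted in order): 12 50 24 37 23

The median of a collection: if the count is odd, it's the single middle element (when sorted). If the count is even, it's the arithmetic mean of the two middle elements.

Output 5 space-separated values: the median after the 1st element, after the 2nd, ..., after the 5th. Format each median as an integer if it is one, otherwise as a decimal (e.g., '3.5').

Answer: 12 31 24 30.5 24

Derivation:
Step 1: insert 12 -> lo=[12] (size 1, max 12) hi=[] (size 0) -> median=12
Step 2: insert 50 -> lo=[12] (size 1, max 12) hi=[50] (size 1, min 50) -> median=31
Step 3: insert 24 -> lo=[12, 24] (size 2, max 24) hi=[50] (size 1, min 50) -> median=24
Step 4: insert 37 -> lo=[12, 24] (size 2, max 24) hi=[37, 50] (size 2, min 37) -> median=30.5
Step 5: insert 23 -> lo=[12, 23, 24] (size 3, max 24) hi=[37, 50] (size 2, min 37) -> median=24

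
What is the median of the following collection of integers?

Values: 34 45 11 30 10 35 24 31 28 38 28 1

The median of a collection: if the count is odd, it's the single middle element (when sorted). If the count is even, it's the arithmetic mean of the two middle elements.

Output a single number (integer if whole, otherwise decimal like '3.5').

Answer: 29

Derivation:
Step 1: insert 34 -> lo=[34] (size 1, max 34) hi=[] (size 0) -> median=34
Step 2: insert 45 -> lo=[34] (size 1, max 34) hi=[45] (size 1, min 45) -> median=39.5
Step 3: insert 11 -> lo=[11, 34] (size 2, max 34) hi=[45] (size 1, min 45) -> median=34
Step 4: insert 30 -> lo=[11, 30] (size 2, max 30) hi=[34, 45] (size 2, min 34) -> median=32
Step 5: insert 10 -> lo=[10, 11, 30] (size 3, max 30) hi=[34, 45] (size 2, min 34) -> median=30
Step 6: insert 35 -> lo=[10, 11, 30] (size 3, max 30) hi=[34, 35, 45] (size 3, min 34) -> median=32
Step 7: insert 24 -> lo=[10, 11, 24, 30] (size 4, max 30) hi=[34, 35, 45] (size 3, min 34) -> median=30
Step 8: insert 31 -> lo=[10, 11, 24, 30] (size 4, max 30) hi=[31, 34, 35, 45] (size 4, min 31) -> median=30.5
Step 9: insert 28 -> lo=[10, 11, 24, 28, 30] (size 5, max 30) hi=[31, 34, 35, 45] (size 4, min 31) -> median=30
Step 10: insert 38 -> lo=[10, 11, 24, 28, 30] (size 5, max 30) hi=[31, 34, 35, 38, 45] (size 5, min 31) -> median=30.5
Step 11: insert 28 -> lo=[10, 11, 24, 28, 28, 30] (size 6, max 30) hi=[31, 34, 35, 38, 45] (size 5, min 31) -> median=30
Step 12: insert 1 -> lo=[1, 10, 11, 24, 28, 28] (size 6, max 28) hi=[30, 31, 34, 35, 38, 45] (size 6, min 30) -> median=29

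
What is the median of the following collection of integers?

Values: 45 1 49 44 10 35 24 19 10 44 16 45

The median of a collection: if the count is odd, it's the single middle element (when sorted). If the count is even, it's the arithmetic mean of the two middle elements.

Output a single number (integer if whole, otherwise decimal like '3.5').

Step 1: insert 45 -> lo=[45] (size 1, max 45) hi=[] (size 0) -> median=45
Step 2: insert 1 -> lo=[1] (size 1, max 1) hi=[45] (size 1, min 45) -> median=23
Step 3: insert 49 -> lo=[1, 45] (size 2, max 45) hi=[49] (size 1, min 49) -> median=45
Step 4: insert 44 -> lo=[1, 44] (size 2, max 44) hi=[45, 49] (size 2, min 45) -> median=44.5
Step 5: insert 10 -> lo=[1, 10, 44] (size 3, max 44) hi=[45, 49] (size 2, min 45) -> median=44
Step 6: insert 35 -> lo=[1, 10, 35] (size 3, max 35) hi=[44, 45, 49] (size 3, min 44) -> median=39.5
Step 7: insert 24 -> lo=[1, 10, 24, 35] (size 4, max 35) hi=[44, 45, 49] (size 3, min 44) -> median=35
Step 8: insert 19 -> lo=[1, 10, 19, 24] (size 4, max 24) hi=[35, 44, 45, 49] (size 4, min 35) -> median=29.5
Step 9: insert 10 -> lo=[1, 10, 10, 19, 24] (size 5, max 24) hi=[35, 44, 45, 49] (size 4, min 35) -> median=24
Step 10: insert 44 -> lo=[1, 10, 10, 19, 24] (size 5, max 24) hi=[35, 44, 44, 45, 49] (size 5, min 35) -> median=29.5
Step 11: insert 16 -> lo=[1, 10, 10, 16, 19, 24] (size 6, max 24) hi=[35, 44, 44, 45, 49] (size 5, min 35) -> median=24
Step 12: insert 45 -> lo=[1, 10, 10, 16, 19, 24] (size 6, max 24) hi=[35, 44, 44, 45, 45, 49] (size 6, min 35) -> median=29.5

Answer: 29.5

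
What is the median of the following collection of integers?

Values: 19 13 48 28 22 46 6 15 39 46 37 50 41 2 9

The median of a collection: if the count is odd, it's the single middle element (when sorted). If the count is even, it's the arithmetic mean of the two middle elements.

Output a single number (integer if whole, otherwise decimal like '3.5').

Step 1: insert 19 -> lo=[19] (size 1, max 19) hi=[] (size 0) -> median=19
Step 2: insert 13 -> lo=[13] (size 1, max 13) hi=[19] (size 1, min 19) -> median=16
Step 3: insert 48 -> lo=[13, 19] (size 2, max 19) hi=[48] (size 1, min 48) -> median=19
Step 4: insert 28 -> lo=[13, 19] (size 2, max 19) hi=[28, 48] (size 2, min 28) -> median=23.5
Step 5: insert 22 -> lo=[13, 19, 22] (size 3, max 22) hi=[28, 48] (size 2, min 28) -> median=22
Step 6: insert 46 -> lo=[13, 19, 22] (size 3, max 22) hi=[28, 46, 48] (size 3, min 28) -> median=25
Step 7: insert 6 -> lo=[6, 13, 19, 22] (size 4, max 22) hi=[28, 46, 48] (size 3, min 28) -> median=22
Step 8: insert 15 -> lo=[6, 13, 15, 19] (size 4, max 19) hi=[22, 28, 46, 48] (size 4, min 22) -> median=20.5
Step 9: insert 39 -> lo=[6, 13, 15, 19, 22] (size 5, max 22) hi=[28, 39, 46, 48] (size 4, min 28) -> median=22
Step 10: insert 46 -> lo=[6, 13, 15, 19, 22] (size 5, max 22) hi=[28, 39, 46, 46, 48] (size 5, min 28) -> median=25
Step 11: insert 37 -> lo=[6, 13, 15, 19, 22, 28] (size 6, max 28) hi=[37, 39, 46, 46, 48] (size 5, min 37) -> median=28
Step 12: insert 50 -> lo=[6, 13, 15, 19, 22, 28] (size 6, max 28) hi=[37, 39, 46, 46, 48, 50] (size 6, min 37) -> median=32.5
Step 13: insert 41 -> lo=[6, 13, 15, 19, 22, 28, 37] (size 7, max 37) hi=[39, 41, 46, 46, 48, 50] (size 6, min 39) -> median=37
Step 14: insert 2 -> lo=[2, 6, 13, 15, 19, 22, 28] (size 7, max 28) hi=[37, 39, 41, 46, 46, 48, 50] (size 7, min 37) -> median=32.5
Step 15: insert 9 -> lo=[2, 6, 9, 13, 15, 19, 22, 28] (size 8, max 28) hi=[37, 39, 41, 46, 46, 48, 50] (size 7, min 37) -> median=28

Answer: 28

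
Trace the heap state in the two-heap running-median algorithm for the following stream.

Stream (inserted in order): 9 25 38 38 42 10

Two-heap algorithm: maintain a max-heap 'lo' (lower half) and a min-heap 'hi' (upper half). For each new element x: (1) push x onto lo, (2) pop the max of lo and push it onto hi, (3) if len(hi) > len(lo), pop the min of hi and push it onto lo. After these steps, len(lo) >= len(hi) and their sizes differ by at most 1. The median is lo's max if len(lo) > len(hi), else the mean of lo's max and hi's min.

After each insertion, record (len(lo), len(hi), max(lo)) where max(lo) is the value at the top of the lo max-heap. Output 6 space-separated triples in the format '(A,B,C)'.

Answer: (1,0,9) (1,1,9) (2,1,25) (2,2,25) (3,2,38) (3,3,25)

Derivation:
Step 1: insert 9 -> lo=[9] hi=[] -> (len(lo)=1, len(hi)=0, max(lo)=9)
Step 2: insert 25 -> lo=[9] hi=[25] -> (len(lo)=1, len(hi)=1, max(lo)=9)
Step 3: insert 38 -> lo=[9, 25] hi=[38] -> (len(lo)=2, len(hi)=1, max(lo)=25)
Step 4: insert 38 -> lo=[9, 25] hi=[38, 38] -> (len(lo)=2, len(hi)=2, max(lo)=25)
Step 5: insert 42 -> lo=[9, 25, 38] hi=[38, 42] -> (len(lo)=3, len(hi)=2, max(lo)=38)
Step 6: insert 10 -> lo=[9, 10, 25] hi=[38, 38, 42] -> (len(lo)=3, len(hi)=3, max(lo)=25)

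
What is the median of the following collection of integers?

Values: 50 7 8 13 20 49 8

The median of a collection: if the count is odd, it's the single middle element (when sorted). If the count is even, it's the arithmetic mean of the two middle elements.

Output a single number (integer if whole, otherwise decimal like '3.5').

Answer: 13

Derivation:
Step 1: insert 50 -> lo=[50] (size 1, max 50) hi=[] (size 0) -> median=50
Step 2: insert 7 -> lo=[7] (size 1, max 7) hi=[50] (size 1, min 50) -> median=28.5
Step 3: insert 8 -> lo=[7, 8] (size 2, max 8) hi=[50] (size 1, min 50) -> median=8
Step 4: insert 13 -> lo=[7, 8] (size 2, max 8) hi=[13, 50] (size 2, min 13) -> median=10.5
Step 5: insert 20 -> lo=[7, 8, 13] (size 3, max 13) hi=[20, 50] (size 2, min 20) -> median=13
Step 6: insert 49 -> lo=[7, 8, 13] (size 3, max 13) hi=[20, 49, 50] (size 3, min 20) -> median=16.5
Step 7: insert 8 -> lo=[7, 8, 8, 13] (size 4, max 13) hi=[20, 49, 50] (size 3, min 20) -> median=13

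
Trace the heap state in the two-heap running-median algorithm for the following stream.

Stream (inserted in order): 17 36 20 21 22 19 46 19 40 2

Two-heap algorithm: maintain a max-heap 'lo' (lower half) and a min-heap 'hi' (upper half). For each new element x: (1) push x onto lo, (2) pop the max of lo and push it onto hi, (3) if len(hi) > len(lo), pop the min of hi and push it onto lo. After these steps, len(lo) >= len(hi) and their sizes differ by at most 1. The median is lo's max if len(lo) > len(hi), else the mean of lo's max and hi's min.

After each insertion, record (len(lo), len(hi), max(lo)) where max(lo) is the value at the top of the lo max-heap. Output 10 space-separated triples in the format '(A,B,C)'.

Step 1: insert 17 -> lo=[17] hi=[] -> (len(lo)=1, len(hi)=0, max(lo)=17)
Step 2: insert 36 -> lo=[17] hi=[36] -> (len(lo)=1, len(hi)=1, max(lo)=17)
Step 3: insert 20 -> lo=[17, 20] hi=[36] -> (len(lo)=2, len(hi)=1, max(lo)=20)
Step 4: insert 21 -> lo=[17, 20] hi=[21, 36] -> (len(lo)=2, len(hi)=2, max(lo)=20)
Step 5: insert 22 -> lo=[17, 20, 21] hi=[22, 36] -> (len(lo)=3, len(hi)=2, max(lo)=21)
Step 6: insert 19 -> lo=[17, 19, 20] hi=[21, 22, 36] -> (len(lo)=3, len(hi)=3, max(lo)=20)
Step 7: insert 46 -> lo=[17, 19, 20, 21] hi=[22, 36, 46] -> (len(lo)=4, len(hi)=3, max(lo)=21)
Step 8: insert 19 -> lo=[17, 19, 19, 20] hi=[21, 22, 36, 46] -> (len(lo)=4, len(hi)=4, max(lo)=20)
Step 9: insert 40 -> lo=[17, 19, 19, 20, 21] hi=[22, 36, 40, 46] -> (len(lo)=5, len(hi)=4, max(lo)=21)
Step 10: insert 2 -> lo=[2, 17, 19, 19, 20] hi=[21, 22, 36, 40, 46] -> (len(lo)=5, len(hi)=5, max(lo)=20)

Answer: (1,0,17) (1,1,17) (2,1,20) (2,2,20) (3,2,21) (3,3,20) (4,3,21) (4,4,20) (5,4,21) (5,5,20)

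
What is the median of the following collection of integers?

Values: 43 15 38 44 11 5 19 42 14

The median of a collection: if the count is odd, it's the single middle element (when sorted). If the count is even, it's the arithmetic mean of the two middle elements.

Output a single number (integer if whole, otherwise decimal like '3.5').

Step 1: insert 43 -> lo=[43] (size 1, max 43) hi=[] (size 0) -> median=43
Step 2: insert 15 -> lo=[15] (size 1, max 15) hi=[43] (size 1, min 43) -> median=29
Step 3: insert 38 -> lo=[15, 38] (size 2, max 38) hi=[43] (size 1, min 43) -> median=38
Step 4: insert 44 -> lo=[15, 38] (size 2, max 38) hi=[43, 44] (size 2, min 43) -> median=40.5
Step 5: insert 11 -> lo=[11, 15, 38] (size 3, max 38) hi=[43, 44] (size 2, min 43) -> median=38
Step 6: insert 5 -> lo=[5, 11, 15] (size 3, max 15) hi=[38, 43, 44] (size 3, min 38) -> median=26.5
Step 7: insert 19 -> lo=[5, 11, 15, 19] (size 4, max 19) hi=[38, 43, 44] (size 3, min 38) -> median=19
Step 8: insert 42 -> lo=[5, 11, 15, 19] (size 4, max 19) hi=[38, 42, 43, 44] (size 4, min 38) -> median=28.5
Step 9: insert 14 -> lo=[5, 11, 14, 15, 19] (size 5, max 19) hi=[38, 42, 43, 44] (size 4, min 38) -> median=19

Answer: 19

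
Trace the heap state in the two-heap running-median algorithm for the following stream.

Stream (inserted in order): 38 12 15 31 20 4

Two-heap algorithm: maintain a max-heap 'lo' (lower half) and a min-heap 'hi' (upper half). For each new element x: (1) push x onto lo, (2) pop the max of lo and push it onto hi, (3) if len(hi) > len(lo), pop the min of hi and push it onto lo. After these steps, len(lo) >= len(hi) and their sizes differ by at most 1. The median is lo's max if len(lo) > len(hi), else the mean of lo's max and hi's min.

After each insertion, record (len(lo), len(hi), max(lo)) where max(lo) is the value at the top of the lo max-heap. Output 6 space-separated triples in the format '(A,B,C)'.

Step 1: insert 38 -> lo=[38] hi=[] -> (len(lo)=1, len(hi)=0, max(lo)=38)
Step 2: insert 12 -> lo=[12] hi=[38] -> (len(lo)=1, len(hi)=1, max(lo)=12)
Step 3: insert 15 -> lo=[12, 15] hi=[38] -> (len(lo)=2, len(hi)=1, max(lo)=15)
Step 4: insert 31 -> lo=[12, 15] hi=[31, 38] -> (len(lo)=2, len(hi)=2, max(lo)=15)
Step 5: insert 20 -> lo=[12, 15, 20] hi=[31, 38] -> (len(lo)=3, len(hi)=2, max(lo)=20)
Step 6: insert 4 -> lo=[4, 12, 15] hi=[20, 31, 38] -> (len(lo)=3, len(hi)=3, max(lo)=15)

Answer: (1,0,38) (1,1,12) (2,1,15) (2,2,15) (3,2,20) (3,3,15)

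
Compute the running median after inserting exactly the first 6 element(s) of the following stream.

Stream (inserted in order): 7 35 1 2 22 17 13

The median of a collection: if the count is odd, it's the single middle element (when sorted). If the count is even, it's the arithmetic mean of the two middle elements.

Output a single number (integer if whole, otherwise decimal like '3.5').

Step 1: insert 7 -> lo=[7] (size 1, max 7) hi=[] (size 0) -> median=7
Step 2: insert 35 -> lo=[7] (size 1, max 7) hi=[35] (size 1, min 35) -> median=21
Step 3: insert 1 -> lo=[1, 7] (size 2, max 7) hi=[35] (size 1, min 35) -> median=7
Step 4: insert 2 -> lo=[1, 2] (size 2, max 2) hi=[7, 35] (size 2, min 7) -> median=4.5
Step 5: insert 22 -> lo=[1, 2, 7] (size 3, max 7) hi=[22, 35] (size 2, min 22) -> median=7
Step 6: insert 17 -> lo=[1, 2, 7] (size 3, max 7) hi=[17, 22, 35] (size 3, min 17) -> median=12

Answer: 12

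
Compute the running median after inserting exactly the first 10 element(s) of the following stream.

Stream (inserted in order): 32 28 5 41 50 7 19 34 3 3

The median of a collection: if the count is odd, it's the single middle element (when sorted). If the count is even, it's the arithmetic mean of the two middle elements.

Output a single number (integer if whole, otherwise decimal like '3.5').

Step 1: insert 32 -> lo=[32] (size 1, max 32) hi=[] (size 0) -> median=32
Step 2: insert 28 -> lo=[28] (size 1, max 28) hi=[32] (size 1, min 32) -> median=30
Step 3: insert 5 -> lo=[5, 28] (size 2, max 28) hi=[32] (size 1, min 32) -> median=28
Step 4: insert 41 -> lo=[5, 28] (size 2, max 28) hi=[32, 41] (size 2, min 32) -> median=30
Step 5: insert 50 -> lo=[5, 28, 32] (size 3, max 32) hi=[41, 50] (size 2, min 41) -> median=32
Step 6: insert 7 -> lo=[5, 7, 28] (size 3, max 28) hi=[32, 41, 50] (size 3, min 32) -> median=30
Step 7: insert 19 -> lo=[5, 7, 19, 28] (size 4, max 28) hi=[32, 41, 50] (size 3, min 32) -> median=28
Step 8: insert 34 -> lo=[5, 7, 19, 28] (size 4, max 28) hi=[32, 34, 41, 50] (size 4, min 32) -> median=30
Step 9: insert 3 -> lo=[3, 5, 7, 19, 28] (size 5, max 28) hi=[32, 34, 41, 50] (size 4, min 32) -> median=28
Step 10: insert 3 -> lo=[3, 3, 5, 7, 19] (size 5, max 19) hi=[28, 32, 34, 41, 50] (size 5, min 28) -> median=23.5

Answer: 23.5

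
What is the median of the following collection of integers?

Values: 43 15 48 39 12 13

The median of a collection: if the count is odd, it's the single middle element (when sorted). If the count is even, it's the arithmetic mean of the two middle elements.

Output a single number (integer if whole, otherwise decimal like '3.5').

Step 1: insert 43 -> lo=[43] (size 1, max 43) hi=[] (size 0) -> median=43
Step 2: insert 15 -> lo=[15] (size 1, max 15) hi=[43] (size 1, min 43) -> median=29
Step 3: insert 48 -> lo=[15, 43] (size 2, max 43) hi=[48] (size 1, min 48) -> median=43
Step 4: insert 39 -> lo=[15, 39] (size 2, max 39) hi=[43, 48] (size 2, min 43) -> median=41
Step 5: insert 12 -> lo=[12, 15, 39] (size 3, max 39) hi=[43, 48] (size 2, min 43) -> median=39
Step 6: insert 13 -> lo=[12, 13, 15] (size 3, max 15) hi=[39, 43, 48] (size 3, min 39) -> median=27

Answer: 27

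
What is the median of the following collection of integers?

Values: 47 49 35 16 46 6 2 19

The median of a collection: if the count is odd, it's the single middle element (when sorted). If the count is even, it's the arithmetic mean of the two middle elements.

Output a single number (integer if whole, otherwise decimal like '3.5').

Answer: 27

Derivation:
Step 1: insert 47 -> lo=[47] (size 1, max 47) hi=[] (size 0) -> median=47
Step 2: insert 49 -> lo=[47] (size 1, max 47) hi=[49] (size 1, min 49) -> median=48
Step 3: insert 35 -> lo=[35, 47] (size 2, max 47) hi=[49] (size 1, min 49) -> median=47
Step 4: insert 16 -> lo=[16, 35] (size 2, max 35) hi=[47, 49] (size 2, min 47) -> median=41
Step 5: insert 46 -> lo=[16, 35, 46] (size 3, max 46) hi=[47, 49] (size 2, min 47) -> median=46
Step 6: insert 6 -> lo=[6, 16, 35] (size 3, max 35) hi=[46, 47, 49] (size 3, min 46) -> median=40.5
Step 7: insert 2 -> lo=[2, 6, 16, 35] (size 4, max 35) hi=[46, 47, 49] (size 3, min 46) -> median=35
Step 8: insert 19 -> lo=[2, 6, 16, 19] (size 4, max 19) hi=[35, 46, 47, 49] (size 4, min 35) -> median=27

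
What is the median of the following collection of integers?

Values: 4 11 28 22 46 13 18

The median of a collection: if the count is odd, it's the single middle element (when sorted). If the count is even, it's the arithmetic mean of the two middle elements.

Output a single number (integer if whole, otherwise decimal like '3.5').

Answer: 18

Derivation:
Step 1: insert 4 -> lo=[4] (size 1, max 4) hi=[] (size 0) -> median=4
Step 2: insert 11 -> lo=[4] (size 1, max 4) hi=[11] (size 1, min 11) -> median=7.5
Step 3: insert 28 -> lo=[4, 11] (size 2, max 11) hi=[28] (size 1, min 28) -> median=11
Step 4: insert 22 -> lo=[4, 11] (size 2, max 11) hi=[22, 28] (size 2, min 22) -> median=16.5
Step 5: insert 46 -> lo=[4, 11, 22] (size 3, max 22) hi=[28, 46] (size 2, min 28) -> median=22
Step 6: insert 13 -> lo=[4, 11, 13] (size 3, max 13) hi=[22, 28, 46] (size 3, min 22) -> median=17.5
Step 7: insert 18 -> lo=[4, 11, 13, 18] (size 4, max 18) hi=[22, 28, 46] (size 3, min 22) -> median=18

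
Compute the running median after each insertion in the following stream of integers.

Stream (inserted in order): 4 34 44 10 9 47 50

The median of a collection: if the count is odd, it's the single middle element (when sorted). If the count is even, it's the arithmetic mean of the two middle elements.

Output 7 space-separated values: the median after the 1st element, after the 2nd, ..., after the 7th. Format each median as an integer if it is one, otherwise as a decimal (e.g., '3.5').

Answer: 4 19 34 22 10 22 34

Derivation:
Step 1: insert 4 -> lo=[4] (size 1, max 4) hi=[] (size 0) -> median=4
Step 2: insert 34 -> lo=[4] (size 1, max 4) hi=[34] (size 1, min 34) -> median=19
Step 3: insert 44 -> lo=[4, 34] (size 2, max 34) hi=[44] (size 1, min 44) -> median=34
Step 4: insert 10 -> lo=[4, 10] (size 2, max 10) hi=[34, 44] (size 2, min 34) -> median=22
Step 5: insert 9 -> lo=[4, 9, 10] (size 3, max 10) hi=[34, 44] (size 2, min 34) -> median=10
Step 6: insert 47 -> lo=[4, 9, 10] (size 3, max 10) hi=[34, 44, 47] (size 3, min 34) -> median=22
Step 7: insert 50 -> lo=[4, 9, 10, 34] (size 4, max 34) hi=[44, 47, 50] (size 3, min 44) -> median=34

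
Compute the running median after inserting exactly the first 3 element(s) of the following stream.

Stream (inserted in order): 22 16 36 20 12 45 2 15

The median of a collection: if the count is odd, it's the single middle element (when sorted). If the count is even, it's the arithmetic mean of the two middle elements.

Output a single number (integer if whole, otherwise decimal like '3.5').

Answer: 22

Derivation:
Step 1: insert 22 -> lo=[22] (size 1, max 22) hi=[] (size 0) -> median=22
Step 2: insert 16 -> lo=[16] (size 1, max 16) hi=[22] (size 1, min 22) -> median=19
Step 3: insert 36 -> lo=[16, 22] (size 2, max 22) hi=[36] (size 1, min 36) -> median=22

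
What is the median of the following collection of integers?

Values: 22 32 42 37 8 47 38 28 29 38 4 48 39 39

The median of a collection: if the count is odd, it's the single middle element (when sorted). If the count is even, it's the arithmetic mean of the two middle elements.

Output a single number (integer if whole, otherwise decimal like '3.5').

Answer: 37.5

Derivation:
Step 1: insert 22 -> lo=[22] (size 1, max 22) hi=[] (size 0) -> median=22
Step 2: insert 32 -> lo=[22] (size 1, max 22) hi=[32] (size 1, min 32) -> median=27
Step 3: insert 42 -> lo=[22, 32] (size 2, max 32) hi=[42] (size 1, min 42) -> median=32
Step 4: insert 37 -> lo=[22, 32] (size 2, max 32) hi=[37, 42] (size 2, min 37) -> median=34.5
Step 5: insert 8 -> lo=[8, 22, 32] (size 3, max 32) hi=[37, 42] (size 2, min 37) -> median=32
Step 6: insert 47 -> lo=[8, 22, 32] (size 3, max 32) hi=[37, 42, 47] (size 3, min 37) -> median=34.5
Step 7: insert 38 -> lo=[8, 22, 32, 37] (size 4, max 37) hi=[38, 42, 47] (size 3, min 38) -> median=37
Step 8: insert 28 -> lo=[8, 22, 28, 32] (size 4, max 32) hi=[37, 38, 42, 47] (size 4, min 37) -> median=34.5
Step 9: insert 29 -> lo=[8, 22, 28, 29, 32] (size 5, max 32) hi=[37, 38, 42, 47] (size 4, min 37) -> median=32
Step 10: insert 38 -> lo=[8, 22, 28, 29, 32] (size 5, max 32) hi=[37, 38, 38, 42, 47] (size 5, min 37) -> median=34.5
Step 11: insert 4 -> lo=[4, 8, 22, 28, 29, 32] (size 6, max 32) hi=[37, 38, 38, 42, 47] (size 5, min 37) -> median=32
Step 12: insert 48 -> lo=[4, 8, 22, 28, 29, 32] (size 6, max 32) hi=[37, 38, 38, 42, 47, 48] (size 6, min 37) -> median=34.5
Step 13: insert 39 -> lo=[4, 8, 22, 28, 29, 32, 37] (size 7, max 37) hi=[38, 38, 39, 42, 47, 48] (size 6, min 38) -> median=37
Step 14: insert 39 -> lo=[4, 8, 22, 28, 29, 32, 37] (size 7, max 37) hi=[38, 38, 39, 39, 42, 47, 48] (size 7, min 38) -> median=37.5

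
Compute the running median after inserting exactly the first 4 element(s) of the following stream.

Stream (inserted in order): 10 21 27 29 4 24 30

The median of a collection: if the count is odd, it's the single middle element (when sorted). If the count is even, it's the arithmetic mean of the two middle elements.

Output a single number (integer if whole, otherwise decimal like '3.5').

Step 1: insert 10 -> lo=[10] (size 1, max 10) hi=[] (size 0) -> median=10
Step 2: insert 21 -> lo=[10] (size 1, max 10) hi=[21] (size 1, min 21) -> median=15.5
Step 3: insert 27 -> lo=[10, 21] (size 2, max 21) hi=[27] (size 1, min 27) -> median=21
Step 4: insert 29 -> lo=[10, 21] (size 2, max 21) hi=[27, 29] (size 2, min 27) -> median=24

Answer: 24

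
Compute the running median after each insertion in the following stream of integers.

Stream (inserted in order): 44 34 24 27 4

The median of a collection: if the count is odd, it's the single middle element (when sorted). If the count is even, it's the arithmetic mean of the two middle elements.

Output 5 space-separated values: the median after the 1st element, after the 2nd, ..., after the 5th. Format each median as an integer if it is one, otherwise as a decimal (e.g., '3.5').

Step 1: insert 44 -> lo=[44] (size 1, max 44) hi=[] (size 0) -> median=44
Step 2: insert 34 -> lo=[34] (size 1, max 34) hi=[44] (size 1, min 44) -> median=39
Step 3: insert 24 -> lo=[24, 34] (size 2, max 34) hi=[44] (size 1, min 44) -> median=34
Step 4: insert 27 -> lo=[24, 27] (size 2, max 27) hi=[34, 44] (size 2, min 34) -> median=30.5
Step 5: insert 4 -> lo=[4, 24, 27] (size 3, max 27) hi=[34, 44] (size 2, min 34) -> median=27

Answer: 44 39 34 30.5 27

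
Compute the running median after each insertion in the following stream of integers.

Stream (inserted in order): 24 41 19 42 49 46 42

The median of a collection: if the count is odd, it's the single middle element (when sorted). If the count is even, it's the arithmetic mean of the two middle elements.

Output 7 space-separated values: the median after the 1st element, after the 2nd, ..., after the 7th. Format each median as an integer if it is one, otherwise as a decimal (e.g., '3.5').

Answer: 24 32.5 24 32.5 41 41.5 42

Derivation:
Step 1: insert 24 -> lo=[24] (size 1, max 24) hi=[] (size 0) -> median=24
Step 2: insert 41 -> lo=[24] (size 1, max 24) hi=[41] (size 1, min 41) -> median=32.5
Step 3: insert 19 -> lo=[19, 24] (size 2, max 24) hi=[41] (size 1, min 41) -> median=24
Step 4: insert 42 -> lo=[19, 24] (size 2, max 24) hi=[41, 42] (size 2, min 41) -> median=32.5
Step 5: insert 49 -> lo=[19, 24, 41] (size 3, max 41) hi=[42, 49] (size 2, min 42) -> median=41
Step 6: insert 46 -> lo=[19, 24, 41] (size 3, max 41) hi=[42, 46, 49] (size 3, min 42) -> median=41.5
Step 7: insert 42 -> lo=[19, 24, 41, 42] (size 4, max 42) hi=[42, 46, 49] (size 3, min 42) -> median=42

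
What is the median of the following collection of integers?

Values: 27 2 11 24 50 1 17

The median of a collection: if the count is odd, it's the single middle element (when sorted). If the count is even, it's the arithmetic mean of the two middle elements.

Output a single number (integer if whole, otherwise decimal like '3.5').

Answer: 17

Derivation:
Step 1: insert 27 -> lo=[27] (size 1, max 27) hi=[] (size 0) -> median=27
Step 2: insert 2 -> lo=[2] (size 1, max 2) hi=[27] (size 1, min 27) -> median=14.5
Step 3: insert 11 -> lo=[2, 11] (size 2, max 11) hi=[27] (size 1, min 27) -> median=11
Step 4: insert 24 -> lo=[2, 11] (size 2, max 11) hi=[24, 27] (size 2, min 24) -> median=17.5
Step 5: insert 50 -> lo=[2, 11, 24] (size 3, max 24) hi=[27, 50] (size 2, min 27) -> median=24
Step 6: insert 1 -> lo=[1, 2, 11] (size 3, max 11) hi=[24, 27, 50] (size 3, min 24) -> median=17.5
Step 7: insert 17 -> lo=[1, 2, 11, 17] (size 4, max 17) hi=[24, 27, 50] (size 3, min 24) -> median=17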